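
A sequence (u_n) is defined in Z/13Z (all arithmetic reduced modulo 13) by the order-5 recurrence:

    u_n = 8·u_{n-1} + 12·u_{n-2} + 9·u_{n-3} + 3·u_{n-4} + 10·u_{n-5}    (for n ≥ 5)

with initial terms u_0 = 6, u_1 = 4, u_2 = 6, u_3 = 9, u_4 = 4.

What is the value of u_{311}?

u_5 = 8·4 + 12·9 + 9·6 + 3·4 + 10·6 = 6
u_6 = 8·6 + 12·4 + 9·9 + 3·6 + 10·4 = 1
u_7 = 8·1 + 12·6 + 9·4 + 3·9 + 10·6 = 8
u_8 = 8·8 + 12·1 + 9·6 + 3·4 + 10·9 = 11
u_9 = 8·11 + 12·8 + 9·1 + 3·6 + 10·4 = 4
u_10 = 8·4 + 12·11 + 9·8 + 3·1 + 10·6 = 0
Continuing the recurrence:
  u_11 = 12;  u_12 = 11;  u_13 = 3;  u_14 = 5;  u_15 = 3;  u_16 = 4
  u_17 = 11;  u_18 = 0;  u_19 = 6;  u_20 = 7;  u_21 = 6;  u_22 = 10
  u_23 = 12;  u_24 = 0;  u_25 = 10;  u_26 = 5;  u_27 = 10;  u_28 = 12
  u_29 = 5;  u_30 = 12;  u_31 = 6;  u_32 = 9;  u_33 = 10;  u_34 = 3
  u_35 = 12;  u_36 = 10;  u_37 = 7;  u_38 = 3;  u_39 = 4;  u_40 = 8
  u_41 = 0;  u_42 = 3;  u_43 = 8;  u_44 = 8;  u_45 = 7;  u_46 = 12
  u_47 = 7;  u_48 = 3;  u_49 = 5;  u_50 = 11;  u_51 = 4;  u_52 = 2
  u_53 = 0;  u_54 = 0;  u_55 = 10;  u_56 = 9;  u_57 = 4;  u_58 = 9
  u_59 = 10;  u_60 = 0;  u_61 = 4;  u_62 = 7;  u_63 = 3;  u_64 = 10
  u_65 = 9;  u_66 = 7;  u_67 = 8;  u_68 = 3;  u_69 = 11;  u_70 = 8
  u_71 = 5;  u_72 = 12;  u_73 = 5;  u_74 = 12;  u_75 = 8;  u_76 = 1
  u_77 = 9;  u_78 = 8;  u_79 = 0;  u_80 = 0;  u_81 = 5;  u_82 = 11
  u_83 = 7;  u_84 = 12;  u_85 = 8;  u_86 = 3;  u_87 = 8;  u_88 = 5
  u_89 = 8;  u_90 = 12;  u_91 = 5;  u_92 = 0;  u_93 = 8;  u_94 = 4
  u_95 = 3;  u_96 = 12;  u_97 = 10;  u_98 = 5;  u_99 = 5;  u_100 = 9
  u_101 = 2;  u_102 = 11;  u_103 = 11;  u_104 = 3;  u_105 = 0;  u_106 = 6
  u_107 = 10;  u_108 = 11;  u_109 = 6;  u_110 = 2;  u_111 = 4;  u_112 = 9
  u_113 = 6;  u_114 = 11;  u_115 = 0;  u_116 = 6;  u_117 = 8;  u_118 = 8
  u_119 = 12;  u_120 = 9;  u_121 = 8;  u_122 = 7;  u_123 = 11;  u_124 = 1
  u_125 = 5;  u_126 = 5;  u_127 = 4;  u_128 = 3;  u_129 = 12;  u_130 = 12
  u_131 = 4;  u_132 = 8;  u_133 = 0;  u_134 = 2;  u_135 = 12;  u_136 = 2
  u_137 = 11;  u_138 = 5;  u_139 = 12;  u_140 = 4;  u_141 = 1;  u_142 = 3
  u_143 = 2;  u_144 = 11;  u_145 = 0;  u_146 = 0;  u_147 = 5;  u_148 = 2
  u_149 = 4;  u_150 = 10;  u_151 = 5;  u_152 = 5;  u_153 = 1;  u_154 = 1
  u_155 = 11;  u_156 = 5;  u_157 = 0;  u_158 = 3;  u_159 = 8;  u_160 = 4
  u_161 = 10;  u_162 = 1;  u_163 = 10;  u_164 = 1;  u_165 = 12;  u_166 = 2
  u_167 = 1;  u_168 = 9;  u_169 = 5;  u_170 = 10;  u_171 = 10;  u_172 = 9
  u_173 = 10;  u_174 = 7;  u_175 = 10;  u_176 = 4;  u_177 = 10;  u_178 = 1
  u_179 = 4;  u_180 = 12;  u_181 = 2;  u_182 = 0;  u_183 = 11;  u_184 = 0
  u_185 = 11;  u_186 = 12;  u_187 = 1;  u_188 = 10;  u_189 = 12;  u_190 = 7
  u_191 = 10;  u_192 = 0;  u_193 = 7;  u_194 = 1;  u_195 = 10;  u_196 = 8
  u_197 = 6;  u_198 = 8;  u_199 = 1;  u_200 = 9;  u_201 = 7;  u_202 = 10
  u_203 = 3;  u_204 = 10;  u_205 = 5;  u_206 = 1;  u_207 = 7;  u_208 = 4
  u_209 = 6;  u_210 = 4;  u_211 = 2;  u_212 = 5;  u_213 = 2;  u_214 = 10
  u_215 = 0;  u_216 = 4;  u_217 = 9;  u_218 = 1;  u_219 = 5;  u_220 = 2
  u_221 = 9;  u_222 = 0;  u_223 = 8;  u_224 = 6;  u_225 = 9;  u_226 = 7
  u_227 = 8;  u_228 = 2;  u_229 = 2;  u_230 = 2;  u_231 = 9;  u_232 = 5
  u_233 = 10;  u_234 = 0;  u_235 = 4;  u_236 = 6;  u_237 = 7;  u_238 = 4
  u_239 = 0;  u_240 = 0;  u_241 = 0;  u_242 = 4;  u_243 = 7;  u_244 = 0
  u_245 = 3;  u_246 = 8;  u_247 = 5;  u_248 = 12;  u_249 = 3;  u_250 = 7
  u_251 = 9;  u_252 = 9;  u_253 = 8;  u_254 = 5;  u_255 = 2;  u_256 = 5
  u_257 = 2;  u_258 = 7;  u_259 = 12;  u_260 = 12;  u_261 = 8;  u_262 = 6
  u_263 = 7;  u_264 = 5;  u_265 = 10;  u_266 = 2;  u_267 = 2;  u_268 = 7
  u_269 = 9;  u_270 = 7;  u_271 = 6;  u_272 = 7;  u_273 = 2;  u_274 = 5
  u_275 = 7;  u_276 = 7;  u_277 = 1;  u_278 = 8;  u_279 = 2;  u_280 = 4
  u_281 = 6;  u_282 = 5;  u_283 = 0;  u_284 = 3;  u_285 = 10;  u_286 = 9
  u_287 = 9;  u_288 = 6;  u_289 = 11;  u_290 = 4;  u_291 = 10;  u_292 = 10
  u_293 = 4;  u_294 = 0;  u_295 = 0;  u_296 = 10;  u_297 = 10;  u_298 = 6
  u_299 = 11;  u_300 = 7;  u_301 = 8;  u_302 = 1;  u_303 = 0;  u_304 = 7
  u_305 = 3;  u_306 = 9;  u_307 = 12;  u_308 = 5;  u_309 = 6
u_310 = 8·6 + 12·5 + 9·12 + 3·9 + 10·3 = 0
u_311 = 8·0 + 12·6 + 9·5 + 3·12 + 10·9 = 9

9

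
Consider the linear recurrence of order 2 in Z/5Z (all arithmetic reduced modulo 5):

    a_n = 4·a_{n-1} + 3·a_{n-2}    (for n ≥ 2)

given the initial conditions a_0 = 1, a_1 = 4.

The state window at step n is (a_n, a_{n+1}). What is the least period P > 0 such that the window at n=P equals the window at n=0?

n=0: window = (1, 4)
n=1: window = (4, 4)
n=2: window = (4, 3)
n=3: window = (3, 4)
n=4: window = (4, 0)
n=5: window = (0, 2)
n=6: window = (2, 3)
n=7: window = (3, 3)
n=8: window = (3, 1)
n=9: window = (1, 3)
n=10: window = (3, 0)
n=11: window = (0, 4)
n=12: window = (4, 1)
n=13: window = (1, 1)
n=14: window = (1, 2)
n=15: window = (2, 1)
n=16: window = (1, 0)
n=17: window = (0, 3)
n=18: window = (3, 2)
n=19: window = (2, 2)
n=20: window = (2, 4)
n=21: window = (4, 2)
n=22: window = (2, 0)
n=23: window = (0, 1)
n=24: window = (1, 4)
window at n=24 equals window at n=0 → period = 24

24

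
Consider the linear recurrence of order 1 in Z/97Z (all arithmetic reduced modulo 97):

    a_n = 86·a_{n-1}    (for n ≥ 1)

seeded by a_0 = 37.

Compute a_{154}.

55

a_1 = 86·37 = 78
a_2 = 86·78 = 15
a_3 = 86·15 = 29
a_4 = 86·29 = 69
a_5 = 86·69 = 17
a_6 = 86·17 = 7
a_7 = 86·7 = 20
a_8 = 86·20 = 71
a_9 = 86·71 = 92
a_10 = 86·92 = 55
a_11 = 86·55 = 74
a_12 = 86·74 = 59
a_13 = 86·59 = 30
a_14 = 86·30 = 58
a_15 = 86·58 = 41
a_16 = 86·41 = 34
a_17 = 86·34 = 14
a_18 = 86·14 = 40
a_19 = 86·40 = 45
a_20 = 86·45 = 87
a_21 = 86·87 = 13
a_22 = 86·13 = 51
a_23 = 86·51 = 21
a_24 = 86·21 = 60
a_25 = 86·60 = 19
a_26 = 86·19 = 82
a_27 = 86·82 = 68
a_28 = 86·68 = 28
a_29 = 86·28 = 80
a_30 = 86·80 = 90
a_31 = 86·90 = 77
a_32 = 86·77 = 26
a_33 = 86·26 = 5
a_34 = 86·5 = 42
a_35 = 86·42 = 23
a_36 = 86·23 = 38
a_37 = 86·38 = 67
a_38 = 86·67 = 39
a_39 = 86·39 = 56
a_40 = 86·56 = 63
a_41 = 86·63 = 83
a_42 = 86·83 = 57
a_43 = 86·57 = 52
a_44 = 86·52 = 10
a_45 = 86·10 = 84
a_46 = 86·84 = 46
a_47 = 86·46 = 76
a_48 = 86·76 = 37
(a_48) = (37) = (a_0), so the sequence has period 48.
154 ≡ 10 (mod 48), hence a_154 = a_10 = 55.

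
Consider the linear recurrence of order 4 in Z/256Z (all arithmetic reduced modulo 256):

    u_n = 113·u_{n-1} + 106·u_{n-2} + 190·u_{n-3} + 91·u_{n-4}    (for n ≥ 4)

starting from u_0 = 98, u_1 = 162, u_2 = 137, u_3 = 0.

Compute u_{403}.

u_4 = 113·0 + 106·137 + 190·162 + 91·98 = 204
u_5 = 113·204 + 106·0 + 190·137 + 91·162 = 80
u_6 = 113·80 + 106·204 + 190·0 + 91·137 = 123
u_7 = 113·123 + 106·80 + 190·204 + 91·0 = 211
u_8 = 113·211 + 106·123 + 190·80 + 91·204 = 245
u_9 = 113·245 + 106·211 + 190·123 + 91·80 = 61
Continuing the recurrence:
  u_10 = 178;  u_11 = 171;  u_12 = 140;  u_13 = 101;  u_14 = 189;  u_15 = 240
  u_16 = 236;  u_17 = 185;  u_18 = 176;  u_19 = 194;  u_20 = 180;  u_21 = 43
  u_22 = 15;  u_23 = 251;  u_24 = 231;  u_25 = 80;  u_26 = 149;  u_27 = 144
  u_28 = 191;  u_29 = 245;  u_30 = 18;  u_31 = 86;  u_32 = 37;  u_33 = 100
  u_34 = 176;  u_35 = 32;  u_36 = 95;  u_37 = 91;  u_38 = 209;  u_39 = 209
  u_40 = 26;  u_41 = 123;  u_42 = 120;  u_43 = 125;  u_44 = 101;  u_45 = 32
  u_46 = 96;  u_47 = 5;  u_48 = 156;  u_49 = 142;  u_50 = 28;  u_51 = 183
  u_52 = 55;  u_53 = 79;  u_54 = 107;  u_55 = 208;  u_56 = 77;  u_57 = 156
  u_58 = 39;  u_59 = 229;  u_60 = 98;  u_61 = 122;  u_62 = 65;  u_63 = 88
  u_64 = 36;  u_65 = 240;  u_66 = 67;  u_67 = 243;  u_68 = 237;  u_69 = 69
  u_70 = 194;  u_71 = 123;  u_72 = 20;  u_73 = 69;  u_74 = 253;  u_75 = 208
  u_76 = 228;  u_77 = 17;  u_78 = 56;  u_79 = 234;  u_80 = 36;  u_81 = 99
  u_82 = 47;  u_83 = 163;  u_84 = 175;  u_85 = 208;  u_86 = 245;  u_87 = 24
  u_88 = 159;  u_89 = 229;  u_90 = 210;  u_91 = 14;  u_92 = 157;  u_93 = 92
  u_94 = 168;  u_95 = 192;  u_96 = 103;  u_97 = 91;  u_98 = 9;  u_99 = 89
  u_100 = 42;  u_101 = 107;  u_102 = 224;  u_103 = 253;  u_104 = 197;  u_105 = 0
  u_106 = 248;  u_107 = 157;  u_108 = 4;  u_109 = 214;  u_110 = 204;  u_111 = 111
  u_112 = 183;  u_113 = 55;  u_114 = 243;  u_115 = 80;  u_116 = 205;  u_117 = 132
  u_118 = 231;  u_119 = 53;  u_120 = 226;  u_121 = 18;  u_122 = 249;  u_123 = 240
  u_124 = 188;  u_125 = 144;  u_126 = 11;  u_127 = 83;  u_128 = 229;  u_129 = 205
  u_130 = 210;  u_131 = 11;  u_132 = 92;  u_133 = 229;  u_134 = 253;  u_135 = 176
  u_136 = 28;  u_137 = 105;  u_138 = 128;  u_139 = 82;  u_140 = 20;  u_141 = 27
  u_142 = 143;  u_143 = 75;  u_144 = 119;  u_145 = 80;  u_146 = 21;  u_147 = 96
  u_148 = 191;  u_149 = 21;  u_150 = 18;  u_151 = 134;  u_152 = 21;  u_153 = 148
  u_154 = 224;  u_155 = 96;  u_156 = 111;  u_157 = 155;  u_158 = 65;  u_159 = 97
  u_160 = 58;  u_161 = 27;  u_162 = 8;  u_163 = 61;  u_164 = 229;  u_165 = 224
  u_166 = 208;  u_167 = 53;  u_168 = 44;  u_169 = 94;  u_170 = 252;  u_171 = 167
  u_172 = 119;  u_173 = 31;  u_174 = 123;  u_175 = 208;  u_176 = 13;  u_177 = 44
  u_178 = 231;  u_179 = 197;  u_180 = 226;  u_181 = 106;  u_182 = 177;  u_183 = 200
  u_184 = 148;  u_185 = 48;  u_186 = 211;  u_187 = 243;  u_188 = 221;  u_189 = 213
  u_190 = 226;  u_191 = 91;  u_192 = 100;  u_193 = 69;  u_194 = 189;  u_195 = 144
  u_196 = 148;  u_197 = 193;  u_198 = 136;  u_199 = 250;  u_200 = 132;  u_201 = 83
  u_202 = 47;  u_203 = 243;  u_204 = 63;  u_205 = 208;  u_206 = 245;  u_207 = 104
  u_208 = 31;  u_209 = 133;  u_210 = 210;  u_211 = 190;  u_212 = 141;  u_213 = 12
  u_214 = 88;  u_215 = 0;  u_216 = 119;  u_217 = 27;  u_218 = 121;  u_219 = 233
  u_220 = 74;  u_221 = 139;  u_222 = 240;  u_223 = 61;  u_224 = 197;  u_225 = 192
  u_226 = 232;  u_227 = 205;  u_228 = 20;  u_229 = 38;  u_230 = 172;  u_231 = 95
  u_232 = 119;  u_233 = 7;  u_234 = 3;  u_235 = 80;  u_236 = 13;  u_237 = 148
  u_238 = 39;  u_239 = 149;  u_240 = 98;  u_241 = 130;  u_242 = 105;  u_243 = 224
  u_244 = 172;  u_245 = 208;  u_246 = 155;  u_247 = 211;  u_248 = 213;  u_249 = 93
  u_250 = 242;  u_251 = 107;  u_252 = 44;  u_253 = 101;  u_254 = 61;  u_255 = 112
  u_256 = 76;  u_257 = 25;  u_258 = 80;  u_259 = 226;  u_260 = 116;  u_261 = 11
  u_262 = 15;  u_263 = 155;  u_264 = 7;  u_265 = 80;  u_266 = 149;  u_267 = 48
  u_268 = 191;  u_269 = 53;  u_270 = 18;  u_271 = 182;  u_272 = 5;  u_273 = 196
  u_274 = 16;  u_275 = 160;  u_276 = 127;  u_277 = 219;  u_278 = 177;  u_279 = 241
  u_280 = 90;  u_281 = 187;  u_282 = 152;  u_283 = 253;  u_284 = 101;  u_285 = 160
  u_286 = 64;  u_287 = 101;  u_288 = 188;  u_289 = 46;  u_290 = 220;  u_291 = 151
  u_292 = 183;  u_293 = 239;  u_294 = 139;  u_295 = 208;  u_296 = 205;  u_297 = 188
  u_298 = 167;  u_299 = 165;  u_300 = 98;  u_301 = 90;  u_302 = 33;  u_303 = 56
  u_304 = 4;  u_305 = 112;  u_306 = 99;  u_307 = 243;  u_308 = 205;  u_309 = 101
  u_310 = 2;  u_311 = 59;  u_312 = 180;  u_313 = 69;  u_314 = 125;  u_315 = 80
  u_316 = 68;  u_317 = 113;  u_318 = 216;  u_319 = 10;  u_320 = 228;  u_321 = 67
  u_322 = 47;  u_323 = 67;  u_324 = 207;  u_325 = 208;  u_326 = 245;  u_327 = 184
  u_328 = 159;  u_329 = 37;  u_330 = 210;  u_331 = 110;  u_332 = 125;  u_333 = 188
  u_334 = 8;  u_335 = 64;  u_336 = 135;  u_337 = 219;  u_338 = 233;  u_339 = 121
  u_340 = 106;  u_341 = 171;  u_342 = 0;  u_343 = 125;  u_344 = 197;  u_345 = 128
  u_346 = 216;  u_347 = 253;  u_348 = 36;  u_349 = 118;  u_350 = 140;  u_351 = 79
  u_352 = 55;  u_353 = 215;  u_354 = 19;  u_355 = 80;  u_356 = 77;  u_357 = 164
  u_358 = 103;  u_359 = 245;  u_360 = 226;  u_361 = 242;  u_362 = 217;  u_363 = 208
  u_364 = 156;  u_365 = 16;  u_366 = 43;  u_367 = 83;  u_368 = 197;  u_369 = 237
  u_370 = 18;  u_371 = 203;  u_372 = 252;  u_373 = 229;  u_374 = 125;  u_375 = 48
  u_376 = 124;  u_377 = 201;  u_378 = 32;  u_379 = 114;  u_380 = 212;  u_381 = 251
  u_382 = 143;  u_383 = 235;  u_384 = 151;  u_385 = 80;  u_386 = 21;  u_387 = 0
  u_388 = 191;  u_389 = 85;  u_390 = 18;  u_391 = 230;  u_392 = 245;  u_393 = 244
  u_394 = 64;  u_395 = 224;  u_396 = 143;  u_397 = 27;  u_398 = 33;  u_399 = 129
  u_400 = 122;  u_401 = 91
u_402 = 113·91 + 106·122 + 190·129 + 91·33 = 40
u_403 = 113·40 + 106·91 + 190·122 + 91·129 = 189

189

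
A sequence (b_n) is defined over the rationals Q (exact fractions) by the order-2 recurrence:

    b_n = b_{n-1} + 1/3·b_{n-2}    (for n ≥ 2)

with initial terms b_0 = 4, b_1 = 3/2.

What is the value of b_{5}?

97/18

b_2 = 1·3/2 + 1/3·4 = 17/6
b_3 = 1·17/6 + 1/3·3/2 = 10/3
b_4 = 1·10/3 + 1/3·17/6 = 77/18
b_5 = 1·77/18 + 1/3·10/3 = 97/18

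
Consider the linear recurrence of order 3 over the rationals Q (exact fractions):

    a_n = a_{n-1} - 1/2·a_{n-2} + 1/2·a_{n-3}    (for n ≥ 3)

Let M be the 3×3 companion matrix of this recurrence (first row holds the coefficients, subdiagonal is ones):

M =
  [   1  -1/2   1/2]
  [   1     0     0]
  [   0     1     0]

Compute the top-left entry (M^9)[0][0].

11/16

(M^9)[0][0] is the top entry after applying M 9 times to the unit state (1, 0, 0). Equivalently it is h_{11} for the auxiliary sequence (h_n) obeying the same recurrence with h_2 = 1 and h_i = 0 for 0 ≤ i < 2:
h_3 = 1·1 + -1/2·0 + 1/2·0 = 1
h_4 = 1·1 + -1/2·1 + 1/2·0 = 1/2
h_5 = 1·1/2 + -1/2·1 + 1/2·1 = 1/2
h_6 = 1·1/2 + -1/2·1/2 + 1/2·1 = 3/4
h_7 = 1·3/4 + -1/2·1/2 + 1/2·1/2 = 3/4
h_8 = 1·3/4 + -1/2·3/4 + 1/2·1/2 = 5/8
h_9 = 1·5/8 + -1/2·3/4 + 1/2·3/4 = 5/8
h_10 = 1·5/8 + -1/2·5/8 + 1/2·3/4 = 11/16
h_11 = 1·11/16 + -1/2·5/8 + 1/2·5/8 = 11/16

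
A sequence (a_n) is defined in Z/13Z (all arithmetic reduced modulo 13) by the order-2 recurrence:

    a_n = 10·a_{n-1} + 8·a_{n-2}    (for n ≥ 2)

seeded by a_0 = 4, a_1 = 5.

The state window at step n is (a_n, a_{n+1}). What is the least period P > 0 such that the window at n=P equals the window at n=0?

n=0: window = (4, 5)
n=1: window = (5, 4)
n=2: window = (4, 2)
n=3: window = (2, 0)
n=4: window = (0, 3)
n=5: window = (3, 4)
n=6: window = (4, 12)
n=7: window = (12, 9)
n=8: window = (9, 4)
n=9: window = (4, 8)
n=10: window = (8, 8)
n=11: window = (8, 1)
n=12: window = (1, 9)
n=13: window = (9, 7)
n=14: window = (7, 12)
n=15: window = (12, 7)
n=16: window = (7, 10)
n=17: window = (10, 0)
n=18: window = (0, 2)
n=19: window = (2, 7)
n=20: window = (7, 8)
n=21: window = (8, 6)
n=22: window = (6, 7)
n=23: window = (7, 1)
n=24: window = (1, 1)
n=25: window = (1, 5)
n=26: window = (5, 6)
n=27: window = (6, 9)
n=28: window = (9, 8)
n=29: window = (8, 9)
n=30: window = (9, 11)
n=31: window = (11, 0)
n=32: window = (0, 10)
n=33: window = (10, 9)
n=34: window = (9, 1)
n=35: window = (1, 4)
n=36: window = (4, 9)
n=37: window = (9, 5)
n=38: window = (5, 5)
n=39: window = (5, 12)
n=40: window = (12, 4)
…
n=54: window = (8, 7)
n=55: window = (7, 4)
n=56: window = (4, 5)
window at n=56 equals window at n=0 → period = 56

56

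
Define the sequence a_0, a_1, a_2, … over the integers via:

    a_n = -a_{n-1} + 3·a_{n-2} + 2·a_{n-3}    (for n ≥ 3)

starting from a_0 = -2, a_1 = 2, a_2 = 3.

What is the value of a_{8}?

a_3 = -1·3 + 3·2 + 2·-2 = -1
a_4 = -1·-1 + 3·3 + 2·2 = 14
a_5 = -1·14 + 3·-1 + 2·3 = -11
a_6 = -1·-11 + 3·14 + 2·-1 = 51
a_7 = -1·51 + 3·-11 + 2·14 = -56
a_8 = -1·-56 + 3·51 + 2·-11 = 187

187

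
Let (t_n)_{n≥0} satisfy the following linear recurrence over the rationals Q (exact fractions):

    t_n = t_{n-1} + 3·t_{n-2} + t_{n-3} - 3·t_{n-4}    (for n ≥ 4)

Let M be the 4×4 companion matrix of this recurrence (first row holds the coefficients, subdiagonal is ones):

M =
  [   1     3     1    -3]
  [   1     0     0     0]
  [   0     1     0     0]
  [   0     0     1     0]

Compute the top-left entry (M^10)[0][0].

2485

(M^10)[0][0] is the top entry after applying M 10 times to the unit state (1, 0, 0, 0). Equivalently it is h_{13} for the auxiliary sequence (h_n) obeying the same recurrence with h_3 = 1 and h_i = 0 for 0 ≤ i < 3:
h_4 = 1·1 + 3·0 + 1·0 + -3·0 = 1
h_5 = 1·1 + 3·1 + 1·0 + -3·0 = 4
h_6 = 1·4 + 3·1 + 1·1 + -3·0 = 8
h_7 = 1·8 + 3·4 + 1·1 + -3·1 = 18
h_8 = 1·18 + 3·8 + 1·4 + -3·1 = 43
h_9 = 1·43 + 3·18 + 1·8 + -3·4 = 93
h_10 = 1·93 + 3·43 + 1·18 + -3·8 = 216
h_11 = 1·216 + 3·93 + 1·43 + -3·18 = 484
h_12 = 1·484 + 3·216 + 1·93 + -3·43 = 1096
h_13 = 1·1096 + 3·484 + 1·216 + -3·93 = 2485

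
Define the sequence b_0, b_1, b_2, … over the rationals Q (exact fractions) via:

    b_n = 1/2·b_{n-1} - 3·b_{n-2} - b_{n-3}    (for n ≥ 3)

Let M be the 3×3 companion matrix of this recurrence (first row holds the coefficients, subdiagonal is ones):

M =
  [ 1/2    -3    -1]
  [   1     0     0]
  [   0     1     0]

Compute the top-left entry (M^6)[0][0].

-315/64

(M^6)[0][0] is the top entry after applying M 6 times to the unit state (1, 0, 0). Equivalently it is h_{8} for the auxiliary sequence (h_n) obeying the same recurrence with h_2 = 1 and h_i = 0 for 0 ≤ i < 2:
h_3 = 1/2·1 + -3·0 + -1·0 = 1/2
h_4 = 1/2·1/2 + -3·1 + -1·0 = -11/4
h_5 = 1/2·-11/4 + -3·1/2 + -1·1 = -31/8
h_6 = 1/2·-31/8 + -3·-11/4 + -1·1/2 = 93/16
h_7 = 1/2·93/16 + -3·-31/8 + -1·-11/4 = 553/32
h_8 = 1/2·553/32 + -3·93/16 + -1·-31/8 = -315/64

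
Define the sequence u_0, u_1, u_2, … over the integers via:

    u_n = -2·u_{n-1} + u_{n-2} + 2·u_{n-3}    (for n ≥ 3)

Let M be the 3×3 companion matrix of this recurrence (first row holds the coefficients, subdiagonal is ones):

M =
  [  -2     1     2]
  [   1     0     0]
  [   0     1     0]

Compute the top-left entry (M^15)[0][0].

-43690

(M^15)[0][0] is the top entry after applying M 15 times to the unit state (1, 0, 0). Equivalently it is h_{17} for the auxiliary sequence (h_n) obeying the same recurrence with h_2 = 1 and h_i = 0 for 0 ≤ i < 2:
h_3 = -2·1 + 1·0 + 2·0 = -2
h_4 = -2·-2 + 1·1 + 2·0 = 5
h_5 = -2·5 + 1·-2 + 2·1 = -10
h_6 = -2·-10 + 1·5 + 2·-2 = 21
h_7 = -2·21 + 1·-10 + 2·5 = -42
h_8 = -2·-42 + 1·21 + 2·-10 = 85
h_9 = -2·85 + 1·-42 + 2·21 = -170
h_10 = -2·-170 + 1·85 + 2·-42 = 341
h_11 = -2·341 + 1·-170 + 2·85 = -682
h_12 = -2·-682 + 1·341 + 2·-170 = 1365
h_13 = -2·1365 + 1·-682 + 2·341 = -2730
h_14 = -2·-2730 + 1·1365 + 2·-682 = 5461
h_15 = -2·5461 + 1·-2730 + 2·1365 = -10922
h_16 = -2·-10922 + 1·5461 + 2·-2730 = 21845
h_17 = -2·21845 + 1·-10922 + 2·5461 = -43690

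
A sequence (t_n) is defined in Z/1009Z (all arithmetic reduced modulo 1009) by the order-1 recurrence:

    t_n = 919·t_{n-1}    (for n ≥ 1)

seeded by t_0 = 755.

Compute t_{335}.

t_1 = 919·755 = 662
t_2 = 919·662 = 960
t_3 = 919·960 = 374
t_4 = 919·374 = 646
t_5 = 919·646 = 382
t_6 = 919·382 = 935
t_7 = 919·935 = 606
t_8 = 919·606 = 955
t_9 = 919·955 = 824
t_10 = 919·824 = 506
t_11 = 919·506 = 874
t_12 = 919·874 = 42
t_13 = 919·42 = 256
t_14 = 919·256 = 167
t_15 = 919·167 = 105
t_16 = 919·105 = 640
t_17 = 919·640 = 922
t_18 = 919·922 = 767
t_19 = 919·767 = 591
t_20 = 919·591 = 287
t_21 = 919·287 = 404
t_22 = 919·404 = 973
t_23 = 919·973 = 213
t_24 = 919·213 = 1
t_25 = 919·1 = 919
t_26 = 919·919 = 28
t_27 = 919·28 = 507
t_28 = 919·507 = 784
t_29 = 919·784 = 70
t_30 = 919·70 = 763
t_31 = 919·763 = 951
t_32 = 919·951 = 175
t_33 = 919·175 = 394
t_34 = 919·394 = 864
t_35 = 919·864 = 942
t_36 = 919·942 = 985
t_37 = 919·985 = 142
t_38 = 919·142 = 337
t_39 = 919·337 = 949
t_40 = 919·949 = 355
t_41 = 919·355 = 338
t_42 = 919·338 = 859
t_43 = 919·859 = 383
t_44 = 919·383 = 845
t_45 = 919·845 = 634
t_46 = 919·634 = 453
t_47 = 919·453 = 599
t_48 = 919·599 = 576
t_49 = 919·576 = 628
t_50 = 919·628 = 993
t_51 = 919·993 = 431
t_52 = 919·431 = 561
t_53 = 919·561 = 969
t_54 = 919·969 = 573
t_55 = 919·573 = 898
t_56 = 919·898 = 909
t_57 = 919·909 = 928
t_58 = 919·928 = 227
t_59 = 919·227 = 759
t_60 = 919·759 = 302
t_61 = 919·302 = 63
t_62 = 919·63 = 384
t_63 = 919·384 = 755
(t_63) = (755) = (t_0), so the sequence has period 63.
335 ≡ 20 (mod 63), hence t_335 = t_20 = 287.

287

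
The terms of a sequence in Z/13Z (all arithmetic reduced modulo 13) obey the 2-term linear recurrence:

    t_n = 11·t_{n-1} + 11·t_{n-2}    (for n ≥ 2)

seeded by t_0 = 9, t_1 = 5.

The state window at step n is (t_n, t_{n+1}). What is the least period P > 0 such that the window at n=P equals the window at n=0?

n=0: window = (9, 5)
n=1: window = (5, 11)
n=2: window = (11, 7)
n=3: window = (7, 3)
n=4: window = (3, 6)
n=5: window = (6, 8)
n=6: window = (8, 11)
n=7: window = (11, 1)
n=8: window = (1, 2)
n=9: window = (2, 7)
n=10: window = (7, 8)
n=11: window = (8, 9)
n=12: window = (9, 5)
window at n=12 equals window at n=0 → period = 12

12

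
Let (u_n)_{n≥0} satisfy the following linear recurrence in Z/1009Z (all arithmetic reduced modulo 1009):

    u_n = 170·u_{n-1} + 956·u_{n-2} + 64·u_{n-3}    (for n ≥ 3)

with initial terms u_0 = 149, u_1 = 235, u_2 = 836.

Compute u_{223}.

825

u_3 = 170·836 + 956·235 + 64·149 = 968
u_4 = 170·968 + 956·836 + 64·235 = 86
u_5 = 170·86 + 956·968 + 64·836 = 676
u_6 = 170·676 + 956·86 + 64·968 = 784
u_7 = 170·784 + 956·676 + 64·86 = 38
u_8 = 170·38 + 956·784 + 64·676 = 100
Continuing the recurrence:
  u_9 = 586;  u_10 = 897;  u_11 = 698;  u_12 = 660;  u_13 = 435;  u_14 = 904
  u_15 = 326;  u_16 = 33;  u_17 = 783;  u_18 = 875;  u_19 = 391;  u_20 = 586
  u_21 = 700;  u_22 = 967;  u_23 = 327;  u_24 = 707;  u_25 = 280;  u_26 = 787
  u_27 = 740;  u_28 = 100;  u_29 = 905;  u_30 = 164;  u_31 = 441;  u_32 = 91
  u_33 = 575;  u_34 = 71;  u_35 = 536;  u_36 = 50;  u_37 = 780;  u_38 = 796
  u_39 = 316;  u_40 = 912;  u_41 = 553;  u_42 = 313;  u_43 = 540;  u_44 = 622
  u_45 = 288;  u_46 = 104;  u_47 = 855;  u_48 = 866;  u_49 = 598;  u_50 = 501
  u_51 = 937;  u_52 = 488;  u_53 = 787;  u_54 = 400;  u_55 = 8;  u_56 = 258
  u_57 = 424;  u_58 = 396;  u_59 = 820;  u_60 = 252;  u_61 = 508;  u_62 = 368
  u_63 = 305;  u_64 = 282;  u_65 = 841;  u_66 = 230;  u_67 = 467;  u_68 = 953
  u_69 = 629;  u_70 = 544;  u_71 = 64;  u_72 = 106;  u_73 = 3;  u_74 = 1006
  u_75 = 61;  u_76 = 631;  u_77 = 927;  u_78 = 917;  u_79 = 838;  u_80 = 828
  u_81 = 657;  u_82 = 358;  u_83 = 329;  u_84 = 302;  u_85 = 311;  u_86 = 407
  u_87 = 396;  u_88 = 68;  u_89 = 476;  u_90 = 751;  u_91 = 849;  u_92 = 794
  u_93 = 823;  u_94 = 814;  u_95 = 281;  u_96 = 796;  u_97 = 993;  u_98 = 319
  u_99 = 77;  u_100 = 204;  u_101 = 565;  u_102 = 365;  u_103 = 765;  u_104 = 560
  u_105 = 322;  u_106 = 363;  u_107 = 773;  u_108 = 600;  u_109 = 516;  u_110 = 456
  u_111 = 789;  u_112 = 717;  u_113 = 285;  u_114 = 405;  u_115 = 751;  u_116 = 338
  u_117 = 190;  u_118 = 901;  u_119 = 265;  u_120 = 376;  u_121 = 585;  u_122 = 627
  u_123 = 767;  u_124 = 402;  u_125 = 214;  u_126 = 595;  u_127 = 510;  u_128 = 249
  u_129 = 912;  u_130 = 935;  u_131 = 425;  u_132 = 343;  u_133 = 779;  u_134 = 191
  u_135 = 18;  u_136 = 415;  u_137 = 91;  u_138 = 681;  u_139 = 283;  u_140 = 688
  u_141 = 249;  u_142 = 771;  u_143 = 465;  u_144 = 646;  u_145 = 322;  u_146 = 821
  u_147 = 390;  u_148 = 8;  u_149 = 946;  u_150 = 709;  u_151 = 274;  u_152 = 935
  u_153 = 112;  u_154 = 138;  u_155 = 680;  u_156 = 428;  u_157 = 147;  u_158 = 421
  u_159 = 361;  u_160 = 33;  u_161 = 304;  u_162 = 387;  u_163 = 331;  u_164 = 729
  u_165 = 994;  u_166 = 177;  u_167 = 857;  u_168 = 143;  u_169 = 307;  u_170 = 577
  u_171 = 161;  u_172 = 293;  u_173 = 512;  u_174 = 86;  u_175 = 182;  u_176 = 628
  u_177 = 709;  u_178 = 12;  u_179 = 619;  u_180 = 638;  u_181 = 746;  u_182 = 443
  u_183 = 929;  u_184 = 575;  u_185 = 181;  u_186 = 220;  u_187 = 31;  u_188 = 149
  u_189 = 434;  u_190 = 264;  u_191 = 135;  u_192 = 410;  u_193 = 739;  u_194 = 541
  u_195 = 341;  u_196 = 918;  u_197 = 72;  u_198 = 545;  u_199 = 272;  u_200 = 774
  u_201 = 694;  u_202 = 529;  u_203 = 775;  u_204 = 815;  u_205 = 161;  u_206 = 478
  u_207 = 780;  u_208 = 526;  u_209 = 979;  u_210 = 798;  u_211 = 393;  u_212 = 398
  u_213 = 30;  u_214 = 77;  u_215 = 648;  u_216 = 36;  u_217 = 920;  u_218 = 218
  u_219 = 694;  u_220 = 839;  u_221 = 738
u_222 = 170·738 + 956·839 + 64·694 = 293
u_223 = 170·293 + 956·738 + 64·839 = 825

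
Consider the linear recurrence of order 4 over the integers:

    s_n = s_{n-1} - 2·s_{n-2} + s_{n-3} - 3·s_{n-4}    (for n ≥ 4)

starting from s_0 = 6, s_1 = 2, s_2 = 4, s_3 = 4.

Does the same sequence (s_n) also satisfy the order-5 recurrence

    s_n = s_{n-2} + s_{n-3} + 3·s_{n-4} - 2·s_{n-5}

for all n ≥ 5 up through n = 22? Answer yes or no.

no

Terms s_0..s_22: 6, 2, 4, 4, -20, -30, 2, 30, 56, 88, 0, -210, -290, -134, 236, 844, 1108, 58, -2022, -3562, -2784, 2144, 10216
n=5: candidate gives 2, actual s_5 = -30 ✗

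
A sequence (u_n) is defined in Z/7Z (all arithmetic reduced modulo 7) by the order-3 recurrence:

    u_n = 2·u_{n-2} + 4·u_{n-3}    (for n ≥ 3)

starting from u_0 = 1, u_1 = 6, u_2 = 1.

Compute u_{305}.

4

u_3 = 0·1 + 2·6 + 4·1 = 2
u_4 = 0·2 + 2·1 + 4·6 = 5
u_5 = 0·5 + 2·2 + 4·1 = 1
u_6 = 0·1 + 2·5 + 4·2 = 4
u_7 = 0·4 + 2·1 + 4·5 = 1
u_8 = 0·1 + 2·4 + 4·1 = 5
u_9 = 0·5 + 2·1 + 4·4 = 4
u_10 = 0·4 + 2·5 + 4·1 = 0
u_11 = 0·0 + 2·4 + 4·5 = 0
u_12 = 0·0 + 2·0 + 4·4 = 2
u_13 = 0·2 + 2·0 + 4·0 = 0
u_14 = 0·0 + 2·2 + 4·0 = 4
u_15 = 0·4 + 2·0 + 4·2 = 1
u_16 = 0·1 + 2·4 + 4·0 = 1
u_17 = 0·1 + 2·1 + 4·4 = 4
u_18 = 0·4 + 2·1 + 4·1 = 6
u_19 = 0·6 + 2·4 + 4·1 = 5
u_20 = 0·5 + 2·6 + 4·4 = 0
u_21 = 0·0 + 2·5 + 4·6 = 6
u_22 = 0·6 + 2·0 + 4·5 = 6
u_23 = 0·6 + 2·6 + 4·0 = 5
u_24 = 0·5 + 2·6 + 4·6 = 1
u_25 = 0·1 + 2·5 + 4·6 = 6
u_26 = 0·6 + 2·1 + 4·5 = 1
(u_24, u_25, u_26) = (1, 6, 1) = (u_0, u_1, u_2), so the sequence has period 24.
305 ≡ 17 (mod 24), hence u_305 = u_17 = 4.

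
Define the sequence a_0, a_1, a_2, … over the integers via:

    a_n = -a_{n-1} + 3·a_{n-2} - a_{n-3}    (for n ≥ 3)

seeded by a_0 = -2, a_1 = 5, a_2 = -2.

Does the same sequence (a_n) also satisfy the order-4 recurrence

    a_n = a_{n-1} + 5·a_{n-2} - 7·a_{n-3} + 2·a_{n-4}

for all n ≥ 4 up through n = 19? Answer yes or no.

Terms a_0..a_19: -2, 5, -2, 19, -30, 89, -198, 495, -1178, 2861, -6890, 16651, -40182, 97025, -234222, 565479, -1365170, 3295829, -7956818, 19209475
n=4: candidate gives -30, actual a_4 = -30 ✓
n=5: candidate gives 89, actual a_5 = 89 ✓
n=6: candidate gives -198, actual a_6 = -198 ✓
n=7: candidate gives 495, actual a_7 = 495 ✓
n=8: candidate gives -1178, actual a_8 = -1178 ✓
n=9: candidate gives 2861, actual a_9 = 2861 ✓
n=10: candidate gives -6890, actual a_10 = -6890 ✓
n=11: candidate gives 16651, actual a_11 = 16651 ✓
n=12: candidate gives -40182, actual a_12 = -40182 ✓
n=13: candidate gives 97025, actual a_13 = 97025 ✓
n=14: candidate gives -234222, actual a_14 = -234222 ✓
n=15: candidate gives 565479, actual a_15 = 565479 ✓
n=16: candidate gives -1365170, actual a_16 = -1365170 ✓
n=17: candidate gives 3295829, actual a_17 = 3295829 ✓
n=18: candidate gives -7956818, actual a_18 = -7956818 ✓
n=19: candidate gives 19209475, actual a_19 = 19209475 ✓

yes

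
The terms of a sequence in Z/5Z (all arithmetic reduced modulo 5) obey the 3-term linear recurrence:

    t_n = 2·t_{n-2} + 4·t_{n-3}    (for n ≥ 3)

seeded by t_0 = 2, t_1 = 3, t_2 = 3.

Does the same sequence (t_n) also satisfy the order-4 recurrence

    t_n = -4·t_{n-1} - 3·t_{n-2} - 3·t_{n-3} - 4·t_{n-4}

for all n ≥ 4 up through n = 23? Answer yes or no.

Terms t_0..t_23: 2, 3, 3, 4, 3, 0, 2, 2, 4, 2, 1, 0, 0, 4, 0, 3, 1, 1, 4, 1, 2, 3, 3, 4
n=4: candidate gives 3, actual t_4 = 3 ✓
n=5: candidate gives 0, actual t_5 = 0 ✓
n=6: candidate gives 2, actual t_6 = 2 ✓
n=7: candidate gives 2, actual t_7 = 2 ✓
n=8: candidate gives 4, actual t_8 = 4 ✓
n=9: candidate gives 2, actual t_9 = 2 ✓
n=10: candidate gives 1, actual t_10 = 1 ✓
n=11: candidate gives 0, actual t_11 = 0 ✓
n=12: candidate gives 0, actual t_12 = 0 ✓
n=13: candidate gives 4, actual t_13 = 4 ✓
n=14: candidate gives 0, actual t_14 = 0 ✓
n=15: candidate gives 3, actual t_15 = 3 ✓
n=16: candidate gives 1, actual t_16 = 1 ✓
n=17: candidate gives 1, actual t_17 = 1 ✓
n=18: candidate gives 4, actual t_18 = 4 ✓
n=19: candidate gives 1, actual t_19 = 1 ✓
n=20: candidate gives 2, actual t_20 = 2 ✓
n=21: candidate gives 3, actual t_21 = 3 ✓
n=22: candidate gives 3, actual t_22 = 3 ✓
n=23: candidate gives 4, actual t_23 = 4 ✓

yes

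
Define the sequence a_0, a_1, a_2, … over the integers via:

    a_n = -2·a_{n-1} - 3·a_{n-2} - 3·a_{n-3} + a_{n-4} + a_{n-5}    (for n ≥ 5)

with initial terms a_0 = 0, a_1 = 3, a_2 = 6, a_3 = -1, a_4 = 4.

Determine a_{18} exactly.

a_5 = -2·4 + -3·-1 + -3·6 + 1·3 + 1·0 = -20
a_6 = -2·-20 + -3·4 + -3·-1 + 1·6 + 1·3 = 40
a_7 = -2·40 + -3·-20 + -3·4 + 1·-1 + 1·6 = -27
a_8 = -2·-27 + -3·40 + -3·-20 + 1·4 + 1·-1 = -3
a_9 = -2·-3 + -3·-27 + -3·40 + 1·-20 + 1·4 = -49
a_10 = -2·-49 + -3·-3 + -3·-27 + 1·40 + 1·-20 = 208
a_11 = -2·208 + -3·-49 + -3·-3 + 1·-27 + 1·40 = -247
a_12 = -2·-247 + -3·208 + -3·-49 + 1·-3 + 1·-27 = -13
a_13 = -2·-13 + -3·-247 + -3·208 + 1·-49 + 1·-3 = 91
a_14 = -2·91 + -3·-13 + -3·-247 + 1·208 + 1·-49 = 757
a_15 = -2·757 + -3·91 + -3·-13 + 1·-247 + 1·208 = -1787
a_16 = -2·-1787 + -3·757 + -3·91 + 1·-13 + 1·-247 = 770
a_17 = -2·770 + -3·-1787 + -3·757 + 1·91 + 1·-13 = 1628
a_18 = -2·1628 + -3·770 + -3·-1787 + 1·757 + 1·91 = 643

643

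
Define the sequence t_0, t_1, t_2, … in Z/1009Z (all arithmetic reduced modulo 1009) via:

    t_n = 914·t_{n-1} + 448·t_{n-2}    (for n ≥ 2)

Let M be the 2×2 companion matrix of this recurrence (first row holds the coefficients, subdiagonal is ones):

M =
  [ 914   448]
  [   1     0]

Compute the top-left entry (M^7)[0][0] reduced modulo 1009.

400

(M^7)[0][0] is the top entry after applying M 7 times to the unit state (1, 0). Equivalently it is h_{8} for the auxiliary sequence (h_n) obeying the same recurrence with h_1 = 1 and h_i = 0 for 0 ≤ i < 1:
h_2 = 914·1 + 448·0 = 914
h_3 = 914·914 + 448·1 = 392
h_4 = 914·392 + 448·914 = 920
h_5 = 914·920 + 448·392 = 433
h_6 = 914·433 + 448·920 = 722
h_7 = 914·722 + 448·433 = 278
h_8 = 914·278 + 448·722 = 400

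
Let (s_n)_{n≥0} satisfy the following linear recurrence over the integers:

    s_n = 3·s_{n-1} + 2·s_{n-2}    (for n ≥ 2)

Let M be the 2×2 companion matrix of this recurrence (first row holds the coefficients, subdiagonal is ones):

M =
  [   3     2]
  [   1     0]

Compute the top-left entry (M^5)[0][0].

495

(M^5)[0][0] is the top entry after applying M 5 times to the unit state (1, 0). Equivalently it is h_{6} for the auxiliary sequence (h_n) obeying the same recurrence with h_1 = 1 and h_i = 0 for 0 ≤ i < 1:
h_2 = 3·1 + 2·0 = 3
h_3 = 3·3 + 2·1 = 11
h_4 = 3·11 + 2·3 = 39
h_5 = 3·39 + 2·11 = 139
h_6 = 3·139 + 2·39 = 495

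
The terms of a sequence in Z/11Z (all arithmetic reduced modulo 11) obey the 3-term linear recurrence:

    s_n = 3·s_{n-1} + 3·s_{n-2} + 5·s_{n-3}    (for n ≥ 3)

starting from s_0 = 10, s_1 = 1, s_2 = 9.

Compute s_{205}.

s_3 = 3·9 + 3·1 + 5·10 = 3
s_4 = 3·3 + 3·9 + 5·1 = 8
s_5 = 3·8 + 3·3 + 5·9 = 1
s_6 = 3·1 + 3·8 + 5·3 = 9
s_7 = 3·9 + 3·1 + 5·8 = 4
s_8 = 3·4 + 3·9 + 5·1 = 0
Continuing the recurrence:
  s_9 = 2;  s_10 = 4;  s_11 = 7;  s_12 = 10;  s_13 = 5;  s_14 = 3
  s_15 = 8;  s_16 = 3;  s_17 = 4;  s_18 = 6;  s_19 = 1;  s_20 = 8
  s_21 = 2;  s_22 = 2;  s_23 = 8;  s_24 = 7;  s_25 = 0;  s_26 = 6
  s_27 = 9;  s_28 = 1;  s_29 = 5;  s_30 = 8;  s_31 = 0;  s_32 = 5
  s_33 = 0;  s_34 = 4;  s_35 = 4;  s_36 = 2;  s_37 = 5;  s_38 = 8
  s_39 = 5;  s_40 = 9;  s_41 = 5;  s_42 = 1;  s_43 = 8;  s_44 = 8
  s_45 = 9;  s_46 = 3;  s_47 = 10;  s_48 = 7;  s_49 = 0;  s_50 = 5
  s_51 = 6;  s_52 = 0;  s_53 = 10;  s_54 = 5;  s_55 = 1;  s_56 = 2
  s_57 = 1;  s_58 = 3;  s_59 = 0;  s_60 = 3;  s_61 = 2;  s_62 = 4
  s_63 = 0;  s_64 = 0;  s_65 = 9;  s_66 = 5;  s_67 = 9;  s_68 = 10
  s_69 = 5;  s_70 = 2;  s_71 = 5;  s_72 = 2;  s_73 = 9;  s_74 = 3
  s_75 = 2;  s_76 = 5;  s_77 = 3;  s_78 = 1;  s_79 = 4;  s_80 = 8
  s_81 = 8;  s_82 = 2;  s_83 = 4;  s_84 = 3;  s_85 = 9;  s_86 = 1
  s_87 = 1;  s_88 = 7;  s_89 = 7;  s_90 = 3;  s_91 = 10;  s_92 = 8
  s_93 = 3;  s_94 = 6;  s_95 = 1;  s_96 = 3;  s_97 = 9;  s_98 = 8
  s_99 = 0;  s_100 = 3;  s_101 = 5;  s_102 = 2;  s_103 = 3;  s_104 = 7
  s_105 = 7;  s_106 = 2;  s_107 = 7;  s_108 = 7;  s_109 = 8;  s_110 = 3
  s_111 = 2;  s_112 = 0;  s_113 = 10;  s_114 = 7;  s_115 = 7;  s_116 = 4
  s_117 = 2;  s_118 = 9;  s_119 = 9;  s_120 = 9;  s_121 = 0;  s_122 = 6
  s_123 = 8;  s_124 = 9;  s_125 = 4;  s_126 = 2;  s_127 = 8;  s_128 = 6
  s_129 = 8;  s_130 = 5;  s_131 = 3;  s_132 = 9;  s_133 = 6;  s_134 = 5
  s_135 = 1;  s_136 = 4;  s_137 = 7;  s_138 = 5;  s_139 = 1;  s_140 = 9
  s_141 = 0;  s_142 = 10;  s_143 = 9;  s_144 = 2;  s_145 = 6;  s_146 = 3
  s_147 = 4;  s_148 = 7;  s_149 = 4;  s_150 = 9;  s_151 = 8;  s_152 = 5
  s_153 = 7;  s_154 = 10;  s_155 = 10;  s_156 = 7;  s_157 = 2;  s_158 = 0
  s_159 = 8;  s_160 = 1;  s_161 = 5;  s_162 = 3;  s_163 = 7;  s_164 = 0
  s_165 = 3;  s_166 = 0;  s_167 = 9;  s_168 = 9;  s_169 = 10;  s_170 = 3
  s_171 = 7;  s_172 = 3;  s_173 = 1;  s_174 = 3;  s_175 = 5;  s_176 = 7
  s_177 = 7;  s_178 = 1;  s_179 = 4;  s_180 = 6;  s_181 = 2;  s_182 = 0
  s_183 = 3;  s_184 = 8;  s_185 = 0;  s_186 = 6;  s_187 = 3;  s_188 = 5
  s_189 = 10;  s_190 = 5;  s_191 = 4;  s_192 = 0;  s_193 = 4;  s_194 = 10
  s_195 = 9;  s_196 = 0;  s_197 = 0;  s_198 = 1;  s_199 = 3;  s_200 = 1
  s_201 = 6;  s_202 = 3;  s_203 = 10
s_204 = 3·10 + 3·3 + 5·6 = 3
s_205 = 3·3 + 3·10 + 5·3 = 10

10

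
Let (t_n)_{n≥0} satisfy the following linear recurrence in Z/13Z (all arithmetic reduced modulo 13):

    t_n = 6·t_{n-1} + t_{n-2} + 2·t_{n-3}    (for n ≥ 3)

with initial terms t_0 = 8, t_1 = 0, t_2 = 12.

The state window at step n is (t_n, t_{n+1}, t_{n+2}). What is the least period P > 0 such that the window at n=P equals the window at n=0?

2196

n=0: window = (8, 0, 12)
n=1: window = (0, 12, 10)
n=2: window = (12, 10, 7)
n=3: window = (10, 7, 11)
n=4: window = (7, 11, 2)
n=5: window = (11, 2, 11)
n=6: window = (2, 11, 12)
n=7: window = (11, 12, 9)
n=8: window = (12, 9, 10)
n=9: window = (9, 10, 2)
n=10: window = (10, 2, 1)
n=11: window = (2, 1, 2)
n=12: window = (1, 2, 4)
n=13: window = (2, 4, 2)
n=14: window = (4, 2, 7)
n=15: window = (2, 7, 0)
n=16: window = (7, 0, 11)
n=17: window = (0, 11, 2)
n=18: window = (11, 2, 10)
n=19: window = (2, 10, 6)
n=20: window = (10, 6, 11)
n=21: window = (6, 11, 1)
n=22: window = (11, 1, 3)
n=23: window = (1, 3, 2)
n=24: window = (3, 2, 4)
n=25: window = (2, 4, 6)
n=26: window = (4, 6, 5)
n=27: window = (6, 5, 5)
n=28: window = (5, 5, 8)
n=29: window = (5, 8, 11)
n=30: window = (8, 11, 6)
n=31: window = (11, 6, 11)
n=32: window = (6, 11, 3)
n=33: window = (11, 3, 2)
n=34: window = (3, 2, 11)
n=35: window = (2, 11, 9)
n=36: window = (11, 9, 4)
n=37: window = (9, 4, 3)
n=38: window = (4, 3, 1)
n=39: window = (3, 1, 4)
n=40: window = (1, 4, 5)
…
n=2194: window = (1, 2, 8)
n=2195: window = (2, 8, 0)
n=2196: window = (8, 0, 12)
window at n=2196 equals window at n=0 → period = 2196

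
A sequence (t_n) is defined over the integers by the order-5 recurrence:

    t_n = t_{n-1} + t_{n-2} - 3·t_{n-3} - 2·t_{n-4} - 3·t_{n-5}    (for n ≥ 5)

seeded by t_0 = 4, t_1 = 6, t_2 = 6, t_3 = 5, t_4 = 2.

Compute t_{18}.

-61606

t_5 = 1·2 + 1·5 + -3·6 + -2·6 + -3·4 = -35
t_6 = 1·-35 + 1·2 + -3·5 + -2·6 + -3·6 = -78
t_7 = 1·-78 + 1·-35 + -3·2 + -2·5 + -3·6 = -147
t_8 = 1·-147 + 1·-78 + -3·-35 + -2·2 + -3·5 = -139
t_9 = 1·-139 + 1·-147 + -3·-78 + -2·-35 + -3·2 = 12
t_10 = 1·12 + 1·-139 + -3·-147 + -2·-78 + -3·-35 = 575
t_11 = 1·575 + 1·12 + -3·-139 + -2·-147 + -3·-78 = 1532
t_12 = 1·1532 + 1·575 + -3·12 + -2·-139 + -3·-147 = 2790
t_13 = 1·2790 + 1·1532 + -3·575 + -2·12 + -3·-139 = 2990
t_14 = 1·2990 + 1·2790 + -3·1532 + -2·575 + -3·12 = -2
t_15 = 1·-2 + 1·2990 + -3·2790 + -2·1532 + -3·575 = -10171
t_16 = 1·-10171 + 1·-2 + -3·2990 + -2·2790 + -3·1532 = -29319
t_17 = 1·-29319 + 1·-10171 + -3·-2 + -2·2990 + -3·2790 = -53834
t_18 = 1·-53834 + 1·-29319 + -3·-10171 + -2·-2 + -3·2990 = -61606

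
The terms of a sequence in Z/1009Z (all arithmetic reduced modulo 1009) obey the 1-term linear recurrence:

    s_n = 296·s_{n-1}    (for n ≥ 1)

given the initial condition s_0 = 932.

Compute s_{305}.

233

s_1 = 296·932 = 415
s_2 = 296·415 = 751
s_3 = 296·751 = 316
s_4 = 296·316 = 708
s_5 = 296·708 = 705
s_6 = 296·705 = 826
Continuing the recurrence:
  s_7 = 318;  s_8 = 291;  s_9 = 371;  s_10 = 844;  s_11 = 601;  s_12 = 312
  s_13 = 533;  s_14 = 364;  s_15 = 790;  s_16 = 761;  s_17 = 249;  s_18 = 47
  s_19 = 795;  s_20 = 223;  s_21 = 423;  s_22 = 92;  s_23 = 998;  s_24 = 780
  s_25 = 828;  s_26 = 910;  s_27 = 966;  s_28 = 389;  s_29 = 118;  s_30 = 622
  s_31 = 474;  s_32 = 53;  s_33 = 553;  s_34 = 230;  s_35 = 477;  s_36 = 941
  s_37 = 52;  s_38 = 257;  s_39 = 397;  s_40 = 468;  s_41 = 295;  s_42 = 546
  s_43 = 176;  s_44 = 637;  s_45 = 878;  s_46 = 575;  s_47 = 688;  s_48 = 839
  s_49 = 130;  s_50 = 138;  s_51 = 488;  s_52 = 161;  s_53 = 233;  s_54 = 356
  s_55 = 440;  s_56 = 79;  s_57 = 177;  s_58 = 933;  s_59 = 711;  s_60 = 584
  s_61 = 325;  s_62 = 345;  s_63 = 211;  s_64 = 907;  s_65 = 78;  s_66 = 890
  s_67 = 91;  s_68 = 702;  s_69 = 947;  s_70 = 819;  s_71 = 264;  s_72 = 451
  s_73 = 308;  s_74 = 358;  s_75 = 23;  s_76 = 754;  s_77 = 195;  s_78 = 207
  s_79 = 732;  s_80 = 746;  s_81 = 854;  s_82 = 534;  s_83 = 660;  s_84 = 623
  s_85 = 770;  s_86 = 895;  s_87 = 562;  s_88 = 876;  s_89 = 992;  s_90 = 13
  s_91 = 821;  s_92 = 856;  s_93 = 117;  s_94 = 326;  s_95 = 641;  s_96 = 44
  s_97 = 916;  s_98 = 724;  s_99 = 396;  s_100 = 172;  s_101 = 462;  s_102 = 537
  s_103 = 539;  s_104 = 122;  s_105 = 797;  s_106 = 815;  s_107 = 89;  s_108 = 110
  s_109 = 272;  s_110 = 801;  s_111 = 990;  s_112 = 430;  s_113 = 146;  s_114 = 838
  s_115 = 843;  s_116 = 305;  s_117 = 479;  s_118 = 524;  s_119 = 727;  s_120 = 275
  s_121 = 680;  s_122 = 489;  s_123 = 457;  s_124 = 66;  s_125 = 365;  s_126 = 77
  s_127 = 594;  s_128 = 258;  s_129 = 693;  s_130 = 301;  s_131 = 304;  s_132 = 183
  s_133 = 691;  s_134 = 718;  s_135 = 638;  s_136 = 165;  s_137 = 408;  s_138 = 697
  s_139 = 476;  s_140 = 645;  s_141 = 219;  s_142 = 248;  s_143 = 760;  s_144 = 962
  s_145 = 214;  s_146 = 786;  s_147 = 586;  s_148 = 917;  s_149 = 11;  s_150 = 229
  s_151 = 181;  s_152 = 99;  s_153 = 43;  s_154 = 620;  s_155 = 891;  s_156 = 387
  s_157 = 535;  s_158 = 956;  s_159 = 456;  s_160 = 779;  s_161 = 532;  s_162 = 68
  s_163 = 957;  s_164 = 752;  s_165 = 612;  s_166 = 541;  s_167 = 714;  s_168 = 463
  s_169 = 833;  s_170 = 372;  s_171 = 131;  s_172 = 434;  s_173 = 321;  s_174 = 170
  s_175 = 879;  s_176 = 871;  s_177 = 521;  s_178 = 848;  s_179 = 776;  s_180 = 653
  s_181 = 569;  s_182 = 930;  s_183 = 832;  s_184 = 76;  s_185 = 298;  s_186 = 425
  s_187 = 684;  s_188 = 664;  s_189 = 798;  s_190 = 102;  s_191 = 931;  s_192 = 119
  s_193 = 918;  s_194 = 307;  s_195 = 62;  s_196 = 190;  s_197 = 745;  s_198 = 558
  s_199 = 701;  s_200 = 651;  s_201 = 986;  s_202 = 255;  s_203 = 814;  s_204 = 802
  s_205 = 277;  s_206 = 263;  s_207 = 155;  s_208 = 475;  s_209 = 349;  s_210 = 386
  s_211 = 239;  s_212 = 114;  s_213 = 447;  s_214 = 133;  s_215 = 17;  s_216 = 996
  s_217 = 188;  s_218 = 153;  s_219 = 892;  s_220 = 683;  s_221 = 368;  s_222 = 965
  s_223 = 93;  s_224 = 285;  s_225 = 613;  s_226 = 837;  s_227 = 547;  s_228 = 472
  s_229 = 470;  s_230 = 887;  s_231 = 212;  s_232 = 194;  s_233 = 920;  s_234 = 899
  s_235 = 737;  s_236 = 208;  s_237 = 19;  s_238 = 579;  s_239 = 863;  s_240 = 171
  s_241 = 166;  s_242 = 704;  s_243 = 530;  s_244 = 485;  s_245 = 282;  s_246 = 734
  s_247 = 329;  s_248 = 520;  s_249 = 552;  s_250 = 943;  s_251 = 644;  s_252 = 932
  s_253 = 415;  s_254 = 751;  s_255 = 316;  s_256 = 708;  s_257 = 705;  s_258 = 826
  s_259 = 318;  s_260 = 291;  s_261 = 371;  s_262 = 844;  s_263 = 601;  s_264 = 312
  s_265 = 533;  s_266 = 364;  s_267 = 790;  s_268 = 761;  s_269 = 249;  s_270 = 47
  s_271 = 795;  s_272 = 223;  s_273 = 423;  s_274 = 92;  s_275 = 998;  s_276 = 780
  s_277 = 828;  s_278 = 910;  s_279 = 966;  s_280 = 389;  s_281 = 118;  s_282 = 622
  s_283 = 474;  s_284 = 53;  s_285 = 553;  s_286 = 230;  s_287 = 477;  s_288 = 941
  s_289 = 52;  s_290 = 257;  s_291 = 397;  s_292 = 468;  s_293 = 295;  s_294 = 546
  s_295 = 176;  s_296 = 637;  s_297 = 878;  s_298 = 575;  s_299 = 688;  s_300 = 839
  s_301 = 130;  s_302 = 138;  s_303 = 488
s_304 = 296·488 = 161
s_305 = 296·161 = 233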